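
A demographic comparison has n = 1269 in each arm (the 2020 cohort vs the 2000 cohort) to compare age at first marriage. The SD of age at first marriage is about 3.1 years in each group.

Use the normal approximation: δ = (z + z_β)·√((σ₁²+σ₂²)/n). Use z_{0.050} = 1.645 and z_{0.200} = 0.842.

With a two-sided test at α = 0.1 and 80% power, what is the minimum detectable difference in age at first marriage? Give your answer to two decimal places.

δ = (z_{α/2} + z_β) · √((σ₁²+σ₂²)/n)
  = (1.645 + 0.842) · √(19.22/1269)
  = 2.487 · √0.01515
  = 2.487 · 0.1231
  = 0.3061

Minimum detectable difference ≈ 0.31 years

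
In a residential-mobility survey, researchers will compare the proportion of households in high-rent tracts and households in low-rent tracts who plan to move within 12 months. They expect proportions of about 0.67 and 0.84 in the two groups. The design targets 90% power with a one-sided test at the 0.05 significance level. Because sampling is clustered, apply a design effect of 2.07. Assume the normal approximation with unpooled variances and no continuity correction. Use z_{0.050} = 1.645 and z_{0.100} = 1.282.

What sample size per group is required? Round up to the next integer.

n = (z_α + z_β)² · [p₁(1−p₁) + p₂(1−p₂)] / (p₁ − p₂)²
  = (1.645 + 1.282)² · (0.67·0.33 + 0.84·0.16) / (-0.17)²
  = (2.927)² · (0.2211 + 0.1344) / 0.0289
  = 8.5673 · 0.3555 / 0.0289
  = 105.39
Design effect: 2.07 × 105.39 = 218.15.
Round up → n = 219 per group.

n = 219 per group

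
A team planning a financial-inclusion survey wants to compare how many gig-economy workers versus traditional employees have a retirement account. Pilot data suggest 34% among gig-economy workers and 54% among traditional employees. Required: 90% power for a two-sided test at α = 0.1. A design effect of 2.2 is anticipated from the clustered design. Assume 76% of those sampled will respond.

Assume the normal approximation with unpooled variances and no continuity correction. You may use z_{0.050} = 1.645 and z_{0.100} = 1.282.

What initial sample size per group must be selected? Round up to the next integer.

n = 294 per group

n = (z_{α/2} + z_β)² · [p₁(1−p₁) + p₂(1−p₂)] / (p₁ − p₂)²
  = (1.645 + 1.282)² · (0.34·0.66 + 0.54·0.46) / (-0.20)²
  = (2.927)² · (0.2244 + 0.2484) / 0.0400
  = 8.5673 · 0.4728 / 0.0400
  = 101.27
Design effect: 2.2 × 101.27 = 222.78.
Adjust for 76% response: 222.78 / 0.76 = 293.14.
Round up → n = 294 per group.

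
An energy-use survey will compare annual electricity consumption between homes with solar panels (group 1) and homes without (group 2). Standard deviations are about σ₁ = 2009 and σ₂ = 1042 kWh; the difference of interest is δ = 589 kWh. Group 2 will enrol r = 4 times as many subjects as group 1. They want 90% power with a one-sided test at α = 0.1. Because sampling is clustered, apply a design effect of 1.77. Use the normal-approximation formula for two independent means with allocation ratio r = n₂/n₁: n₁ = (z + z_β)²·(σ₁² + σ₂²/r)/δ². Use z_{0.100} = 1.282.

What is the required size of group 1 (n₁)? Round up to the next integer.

n₁ = 145

n₁ = (z_α + z_β)² · (σ₁² + σ₂²/r) / δ²
   = (1.282 + 1.282)² · (2009² + 1042²/4) / 589²
   = 6.5741 · (4036081 + 271441) / 346921
   = 6.5741 · 4307522 / 346921
   = 81.63
Design effect: 1.77 × 81.63 = 144.48.
Round up → n₁ = 145; n₂ = r·n₁ = 4 × 145 = 580.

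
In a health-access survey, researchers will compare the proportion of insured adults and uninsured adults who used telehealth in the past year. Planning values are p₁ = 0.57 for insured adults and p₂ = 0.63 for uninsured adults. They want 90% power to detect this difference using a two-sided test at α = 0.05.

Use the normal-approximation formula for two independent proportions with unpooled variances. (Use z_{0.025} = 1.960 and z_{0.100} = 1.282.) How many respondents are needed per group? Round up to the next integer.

n = (z_{α/2} + z_β)² · [p₁(1−p₁) + p₂(1−p₂)] / (p₁ − p₂)²
  = (1.960 + 1.282)² · (0.57·0.43 + 0.63·0.37) / (-0.06)²
  = (3.242)² · (0.2451 + 0.2331) / 0.0036
  = 10.5106 · 0.4782 / 0.0036
  = 1396.15
Round up → n = 1397 per group.

n = 1397 per group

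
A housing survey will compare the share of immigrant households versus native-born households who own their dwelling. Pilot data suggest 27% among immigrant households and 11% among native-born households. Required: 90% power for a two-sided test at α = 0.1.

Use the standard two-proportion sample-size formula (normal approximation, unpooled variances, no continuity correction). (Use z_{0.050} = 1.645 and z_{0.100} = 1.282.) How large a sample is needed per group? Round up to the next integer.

n = 99 per group

n = (z_{α/2} + z_β)² · [p₁(1−p₁) + p₂(1−p₂)] / (p₁ − p₂)²
  = (1.645 + 1.282)² · (0.27·0.73 + 0.11·0.89) / (0.16)²
  = (2.927)² · (0.1971 + 0.0979) / 0.0256
  = 8.5673 · 0.2950 / 0.0256
  = 98.73
Round up → n = 99 per group.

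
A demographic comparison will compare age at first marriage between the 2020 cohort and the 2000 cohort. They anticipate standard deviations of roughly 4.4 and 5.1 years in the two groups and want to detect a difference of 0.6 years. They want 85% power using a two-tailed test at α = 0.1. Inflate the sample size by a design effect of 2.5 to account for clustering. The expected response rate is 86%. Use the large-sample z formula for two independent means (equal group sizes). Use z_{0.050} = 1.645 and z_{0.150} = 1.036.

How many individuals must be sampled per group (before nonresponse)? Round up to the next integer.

n = (z_{α/2} + z_β)² · (σ₁² + σ₂²) / δ²
  = (1.645 + 1.036)² · (4.4² + 5.1² = 45.37) / 0.6²
  = 7.1878 · 45.37 / 0.36
  = 905.86
Design effect: 2.5 × 905.86 = 2264.64.
Adjust for 86% response: 2264.64 / 0.86 = 2633.31.
Round up → n = 2634 per group.

n = 2634 per group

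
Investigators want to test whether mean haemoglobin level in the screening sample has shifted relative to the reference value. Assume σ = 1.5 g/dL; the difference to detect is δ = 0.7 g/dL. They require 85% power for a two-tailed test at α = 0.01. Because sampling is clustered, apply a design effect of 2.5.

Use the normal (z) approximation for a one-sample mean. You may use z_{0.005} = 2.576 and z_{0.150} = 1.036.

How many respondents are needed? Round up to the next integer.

n = 150

n = (z_{α/2} + z_β)² · σ² / δ²
  = (2.576 + 1.036)² · 1.5² / 0.7²
  = 13.0465 · 2.25 / 0.49
  = 59.91
Design effect: 2.5 × 59.91 = 149.77.
Round up → n = 150.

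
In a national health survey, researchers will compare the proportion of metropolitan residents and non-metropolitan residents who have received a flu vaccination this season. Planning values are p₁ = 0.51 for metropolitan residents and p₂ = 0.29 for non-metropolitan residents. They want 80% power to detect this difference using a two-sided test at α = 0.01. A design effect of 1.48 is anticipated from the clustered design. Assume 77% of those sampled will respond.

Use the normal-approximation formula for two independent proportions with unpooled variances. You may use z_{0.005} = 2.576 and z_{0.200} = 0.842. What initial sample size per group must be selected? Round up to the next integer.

n = (z_{α/2} + z_β)² · [p₁(1−p₁) + p₂(1−p₂)] / (p₁ − p₂)²
  = (2.576 + 0.842)² · (0.51·0.49 + 0.29·0.71) / (0.22)²
  = (3.418)² · (0.2499 + 0.2059) / 0.0484
  = 11.6827 · 0.4558 / 0.0484
  = 110.02
Design effect: 1.48 × 110.02 = 162.83.
Adjust for 77% response: 162.83 / 0.77 = 211.47.
Round up → n = 212 per group.

n = 212 per group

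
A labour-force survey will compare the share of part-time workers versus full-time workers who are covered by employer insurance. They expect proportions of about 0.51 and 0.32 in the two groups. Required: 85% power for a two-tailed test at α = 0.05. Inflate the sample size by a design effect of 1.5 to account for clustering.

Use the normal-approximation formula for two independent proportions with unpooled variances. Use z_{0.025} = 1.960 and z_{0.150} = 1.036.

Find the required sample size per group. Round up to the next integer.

n = 175 per group

n = (z_{α/2} + z_β)² · [p₁(1−p₁) + p₂(1−p₂)] / (p₁ − p₂)²
  = (1.960 + 1.036)² · (0.51·0.49 + 0.32·0.68) / (0.19)²
  = (2.996)² · (0.2499 + 0.2176) / 0.0361
  = 8.9760 · 0.4675 / 0.0361
  = 116.24
Design effect: 1.5 × 116.24 = 174.36.
Round up → n = 175 per group.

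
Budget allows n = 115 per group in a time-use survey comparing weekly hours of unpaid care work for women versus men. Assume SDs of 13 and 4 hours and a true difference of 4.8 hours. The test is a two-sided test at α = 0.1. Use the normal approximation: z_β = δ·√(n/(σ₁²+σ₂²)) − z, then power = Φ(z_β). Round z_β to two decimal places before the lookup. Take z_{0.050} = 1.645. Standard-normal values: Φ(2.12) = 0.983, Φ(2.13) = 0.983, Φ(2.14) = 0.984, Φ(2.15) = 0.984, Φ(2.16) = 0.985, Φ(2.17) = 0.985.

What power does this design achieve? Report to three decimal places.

z_β = δ·√(n/(σ₁²+σ₂²)) − z_{α/2}
    = 4.8 · √(115/185) − 1.645
    = 4.8 · 0.78843 − 1.645
    = 3.7845 − 1.645 = 2.1395 → 2.14
Power = Φ(2.14) = 0.984.

Power ≈ 0.984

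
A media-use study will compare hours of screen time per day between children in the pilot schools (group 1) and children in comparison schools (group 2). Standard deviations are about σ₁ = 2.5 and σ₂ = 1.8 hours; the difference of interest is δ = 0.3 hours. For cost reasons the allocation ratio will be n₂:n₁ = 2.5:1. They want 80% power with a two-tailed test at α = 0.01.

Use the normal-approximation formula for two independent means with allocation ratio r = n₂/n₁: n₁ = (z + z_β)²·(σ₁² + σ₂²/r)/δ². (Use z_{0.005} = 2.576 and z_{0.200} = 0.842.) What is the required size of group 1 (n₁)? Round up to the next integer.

n₁ = (z_{α/2} + z_β)² · (σ₁² + σ₂²/r) / δ²
   = (2.576 + 0.842)² · (2.5² + 1.8²/2.5) / 0.3²
   = 11.6827 · (6.25 + 1.296) / 0.09
   = 11.6827 · 7.546 / 0.09
   = 979.53
Round up → n₁ = 980; n₂ = r·n₁ = 2.5 × 980 = 2450.

n₁ = 980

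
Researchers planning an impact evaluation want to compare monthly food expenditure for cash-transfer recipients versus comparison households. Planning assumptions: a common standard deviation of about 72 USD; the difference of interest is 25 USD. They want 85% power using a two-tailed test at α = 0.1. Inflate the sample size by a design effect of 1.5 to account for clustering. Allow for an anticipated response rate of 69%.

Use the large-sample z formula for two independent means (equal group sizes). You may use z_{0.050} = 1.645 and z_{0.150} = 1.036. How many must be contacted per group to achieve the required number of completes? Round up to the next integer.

n = 260 per group

n = (z_{α/2} + z_β)² · (σ₁² + σ₂²) / δ²
  = (1.645 + 1.036)² · (2·72² = 10368) / 25²
  = 7.1878 · 10368 / 625
  = 119.24
Design effect: 1.5 × 119.24 = 178.85.
Adjust for 69% response: 178.85 / 0.69 = 259.21.
Round up → n = 260 per group.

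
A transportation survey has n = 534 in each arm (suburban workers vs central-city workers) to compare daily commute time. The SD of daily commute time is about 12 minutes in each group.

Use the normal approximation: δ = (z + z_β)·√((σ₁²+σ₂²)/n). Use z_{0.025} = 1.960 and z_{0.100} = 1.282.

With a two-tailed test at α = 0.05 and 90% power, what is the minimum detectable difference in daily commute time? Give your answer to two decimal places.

Minimum detectable difference ≈ 2.38 minutes

δ = (z_{α/2} + z_β) · √((σ₁²+σ₂²)/n)
  = (1.960 + 1.282) · √(288/534)
  = 3.242 · √0.53933
  = 3.242 · 0.7344
  = 2.3809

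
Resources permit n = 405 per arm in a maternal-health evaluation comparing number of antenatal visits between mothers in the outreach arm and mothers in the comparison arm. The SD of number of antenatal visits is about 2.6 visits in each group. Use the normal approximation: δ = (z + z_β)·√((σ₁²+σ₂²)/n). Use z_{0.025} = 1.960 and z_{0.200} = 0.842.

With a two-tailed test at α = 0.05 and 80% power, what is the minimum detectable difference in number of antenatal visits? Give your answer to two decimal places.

δ = (z_{α/2} + z_β) · √((σ₁²+σ₂²)/n)
  = (1.960 + 0.842) · √(13.52/405)
  = 2.802 · √0.03338
  = 2.802 · 0.1827
  = 0.5120

Minimum detectable difference ≈ 0.51 visits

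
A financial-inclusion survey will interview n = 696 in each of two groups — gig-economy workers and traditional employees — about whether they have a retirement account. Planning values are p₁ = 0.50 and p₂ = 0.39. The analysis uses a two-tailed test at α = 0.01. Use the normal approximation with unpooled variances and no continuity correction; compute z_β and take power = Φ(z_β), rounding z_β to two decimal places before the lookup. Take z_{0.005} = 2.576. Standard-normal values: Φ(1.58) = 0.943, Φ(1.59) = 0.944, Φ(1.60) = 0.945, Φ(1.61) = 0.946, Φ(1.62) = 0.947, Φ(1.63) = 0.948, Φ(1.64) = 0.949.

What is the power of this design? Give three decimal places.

z_β = |p₁−p₂|·√(n/[p₁q₁+p₂q₂]) − z_{α/2}
    = 0.11 · √(696/0.4879) − 2.576
    = 0.11 · 37.7693 − 2.576
    = 4.1546 − 2.576 = 1.5786 → 1.58
Power = Φ(1.58) = 0.943.

Power ≈ 0.943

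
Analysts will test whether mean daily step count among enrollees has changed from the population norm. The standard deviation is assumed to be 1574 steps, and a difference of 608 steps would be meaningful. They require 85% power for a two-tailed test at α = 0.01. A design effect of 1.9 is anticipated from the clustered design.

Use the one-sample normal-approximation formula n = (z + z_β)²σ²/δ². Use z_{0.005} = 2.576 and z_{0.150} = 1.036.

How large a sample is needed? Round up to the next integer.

n = 167

n = (z_{α/2} + z_β)² · σ² / δ²
  = (2.576 + 1.036)² · 1574² / 608²
  = 13.0465 · 2477476 / 369664
  = 87.44
Design effect: 1.9 × 87.44 = 166.13.
Round up → n = 167.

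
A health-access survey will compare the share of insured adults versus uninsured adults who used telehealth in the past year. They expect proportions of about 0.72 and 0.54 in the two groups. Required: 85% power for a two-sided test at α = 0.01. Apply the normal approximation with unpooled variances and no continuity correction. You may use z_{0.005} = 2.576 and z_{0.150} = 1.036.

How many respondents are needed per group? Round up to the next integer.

n = 182 per group

n = (z_{α/2} + z_β)² · [p₁(1−p₁) + p₂(1−p₂)] / (p₁ − p₂)²
  = (2.576 + 1.036)² · (0.72·0.28 + 0.54·0.46) / (0.18)²
  = (3.612)² · (0.2016 + 0.2484) / 0.0324
  = 13.0465 · 0.4500 / 0.0324
  = 181.20
Round up → n = 182 per group.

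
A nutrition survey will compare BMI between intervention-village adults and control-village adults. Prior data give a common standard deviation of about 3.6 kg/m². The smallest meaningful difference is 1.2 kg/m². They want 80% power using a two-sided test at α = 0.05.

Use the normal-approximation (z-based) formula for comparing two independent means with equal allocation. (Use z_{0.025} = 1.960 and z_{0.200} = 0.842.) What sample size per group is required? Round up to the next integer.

n = 142 per group

n = (z_{α/2} + z_β)² · (σ₁² + σ₂²) / δ²
  = (1.960 + 0.842)² · (2·3.6² = 25.92) / 1.2²
  = 7.8512 · 25.92 / 1.44
  = 141.32
Round up → n = 142 per group.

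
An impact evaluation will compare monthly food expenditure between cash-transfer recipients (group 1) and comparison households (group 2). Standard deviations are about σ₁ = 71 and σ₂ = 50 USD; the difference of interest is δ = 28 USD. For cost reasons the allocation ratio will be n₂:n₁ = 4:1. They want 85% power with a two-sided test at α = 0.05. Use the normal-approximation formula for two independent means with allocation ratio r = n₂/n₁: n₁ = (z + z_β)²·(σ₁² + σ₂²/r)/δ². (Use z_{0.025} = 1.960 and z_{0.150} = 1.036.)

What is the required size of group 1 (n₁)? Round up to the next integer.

n₁ = (z_{α/2} + z_β)² · (σ₁² + σ₂²/r) / δ²
   = (1.960 + 1.036)² · (71² + 50²/4) / 28²
   = 8.9760 · (5041 + 625) / 784
   = 8.9760 · 5666 / 784
   = 64.87
Round up → n₁ = 65; n₂ = r·n₁ = 4 × 65 = 260.

n₁ = 65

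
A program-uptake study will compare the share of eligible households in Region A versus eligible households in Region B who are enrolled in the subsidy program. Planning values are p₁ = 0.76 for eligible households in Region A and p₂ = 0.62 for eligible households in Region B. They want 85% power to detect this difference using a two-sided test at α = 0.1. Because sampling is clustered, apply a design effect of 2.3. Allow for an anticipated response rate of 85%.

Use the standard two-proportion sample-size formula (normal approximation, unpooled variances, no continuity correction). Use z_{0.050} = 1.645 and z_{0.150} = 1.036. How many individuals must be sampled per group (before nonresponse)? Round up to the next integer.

n = 415 per group

n = (z_{α/2} + z_β)² · [p₁(1−p₁) + p₂(1−p₂)] / (p₁ − p₂)²
  = (1.645 + 1.036)² · (0.76·0.24 + 0.62·0.38) / (0.14)²
  = (2.681)² · (0.1824 + 0.2356) / 0.0196
  = 7.1878 · 0.4180 / 0.0196
  = 153.29
Design effect: 2.3 × 153.29 = 352.57.
Adjust for 85% response: 352.57 / 0.85 = 414.78.
Round up → n = 415 per group.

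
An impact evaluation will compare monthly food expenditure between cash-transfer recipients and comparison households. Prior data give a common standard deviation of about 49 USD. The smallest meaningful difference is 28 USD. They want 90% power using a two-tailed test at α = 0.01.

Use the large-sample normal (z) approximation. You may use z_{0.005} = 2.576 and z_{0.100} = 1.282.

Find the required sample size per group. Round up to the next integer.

n = 92 per group

n = (z_{α/2} + z_β)² · (σ₁² + σ₂²) / δ²
  = (2.576 + 1.282)² · (2·49² = 4802) / 28²
  = 14.8842 · 4802 / 784
  = 91.17
Round up → n = 92 per group.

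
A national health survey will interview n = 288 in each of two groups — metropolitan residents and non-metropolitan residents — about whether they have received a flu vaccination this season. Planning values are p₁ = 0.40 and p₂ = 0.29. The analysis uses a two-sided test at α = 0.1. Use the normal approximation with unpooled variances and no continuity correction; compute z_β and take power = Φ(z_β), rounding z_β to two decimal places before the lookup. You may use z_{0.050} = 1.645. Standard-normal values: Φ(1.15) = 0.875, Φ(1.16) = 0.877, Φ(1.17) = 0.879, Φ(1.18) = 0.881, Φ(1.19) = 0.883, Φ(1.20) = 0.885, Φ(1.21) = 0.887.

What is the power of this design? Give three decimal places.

z_β = |p₁−p₂|·√(n/[p₁q₁+p₂q₂]) − z_{α/2}
    = 0.11 · √(288/0.4459) − 1.645
    = 0.11 · 25.4143 − 1.645
    = 2.7956 − 1.645 = 1.1506 → 1.15
Power = Φ(1.15) = 0.875.

Power ≈ 0.875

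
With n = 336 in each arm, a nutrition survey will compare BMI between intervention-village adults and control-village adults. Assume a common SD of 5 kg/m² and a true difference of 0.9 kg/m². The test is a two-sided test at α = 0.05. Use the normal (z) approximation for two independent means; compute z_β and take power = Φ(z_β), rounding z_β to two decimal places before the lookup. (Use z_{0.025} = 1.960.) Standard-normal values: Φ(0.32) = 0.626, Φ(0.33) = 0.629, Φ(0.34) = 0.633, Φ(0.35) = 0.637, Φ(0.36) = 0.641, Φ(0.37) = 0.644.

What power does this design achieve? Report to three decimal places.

z_β = δ·√(n/(σ₁²+σ₂²)) − z_{α/2}
    = 0.9 · √(336/50) − 1.960
    = 0.9 · 2.59230 − 1.960
    = 2.3331 − 1.960 = 0.3731 → 0.37
Power = Φ(0.37) = 0.644.

Power ≈ 0.644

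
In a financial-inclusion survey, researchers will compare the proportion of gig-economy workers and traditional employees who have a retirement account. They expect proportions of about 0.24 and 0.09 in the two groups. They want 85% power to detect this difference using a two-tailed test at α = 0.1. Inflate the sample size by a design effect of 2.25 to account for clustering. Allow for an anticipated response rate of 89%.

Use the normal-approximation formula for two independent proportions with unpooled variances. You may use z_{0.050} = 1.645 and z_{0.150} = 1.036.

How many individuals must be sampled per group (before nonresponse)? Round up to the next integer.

n = (z_{α/2} + z_β)² · [p₁(1−p₁) + p₂(1−p₂)] / (p₁ − p₂)²
  = (1.645 + 1.036)² · (0.24·0.76 + 0.09·0.91) / (0.15)²
  = (2.681)² · (0.1824 + 0.0819) / 0.0225
  = 7.1878 · 0.2643 / 0.0225
  = 84.43
Design effect: 2.25 × 84.43 = 189.97.
Adjust for 89% response: 189.97 / 0.89 = 213.45.
Round up → n = 214 per group.

n = 214 per group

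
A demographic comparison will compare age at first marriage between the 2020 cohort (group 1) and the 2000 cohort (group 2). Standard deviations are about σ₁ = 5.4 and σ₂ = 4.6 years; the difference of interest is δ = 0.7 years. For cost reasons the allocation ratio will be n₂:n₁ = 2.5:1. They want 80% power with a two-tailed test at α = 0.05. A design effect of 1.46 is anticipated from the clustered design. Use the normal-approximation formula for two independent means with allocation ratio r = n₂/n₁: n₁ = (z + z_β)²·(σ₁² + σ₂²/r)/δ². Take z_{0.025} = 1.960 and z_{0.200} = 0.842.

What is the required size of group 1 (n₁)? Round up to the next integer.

n₁ = 881

n₁ = (z_{α/2} + z_β)² · (σ₁² + σ₂²/r) / δ²
   = (1.960 + 0.842)² · (5.4² + 4.6²/2.5) / 0.7²
   = 7.8512 · (29.16 + 8.464) / 0.49
   = 7.8512 · 37.624 / 0.49
   = 602.84
Design effect: 1.46 × 602.84 = 880.15.
Round up → n₁ = 881; n₂ = r·n₁ = 2.5 × 881 = 2203.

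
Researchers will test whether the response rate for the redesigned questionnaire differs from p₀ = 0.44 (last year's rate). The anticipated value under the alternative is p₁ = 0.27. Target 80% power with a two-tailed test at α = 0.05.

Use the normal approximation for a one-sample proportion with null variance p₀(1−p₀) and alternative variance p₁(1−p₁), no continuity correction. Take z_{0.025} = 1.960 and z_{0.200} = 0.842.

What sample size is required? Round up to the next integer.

n = [z_{α/2}·√(p₀q₀) + z_β·√(p₁q₁)]² / (p₁ − p₀)²
  = [1.960·√(0.44·0.56) + 0.842·√(0.27·0.73)]² / (-0.17)²
  = [1.960·0.4964 + 0.842·0.4440]² / 0.0289
  = [1.3467]² / 0.0289
  = 62.76
Round up → n = 63.

n = 63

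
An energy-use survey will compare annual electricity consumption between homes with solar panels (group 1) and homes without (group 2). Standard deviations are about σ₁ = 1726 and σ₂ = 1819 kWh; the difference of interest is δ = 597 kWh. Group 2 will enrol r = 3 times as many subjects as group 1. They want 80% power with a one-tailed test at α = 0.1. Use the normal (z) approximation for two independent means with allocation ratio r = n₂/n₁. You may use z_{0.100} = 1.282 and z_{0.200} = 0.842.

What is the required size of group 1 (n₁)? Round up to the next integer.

n₁ = 52

n₁ = (z_α + z_β)² · (σ₁² + σ₂²/r) / δ²
   = (1.282 + 0.842)² · (1726² + 1819²/3) / 597²
   = 4.5114 · (2979076 + 1102920.3) / 356409
   = 4.5114 · 4081996.3 / 356409
   = 51.67
Round up → n₁ = 52; n₂ = r·n₁ = 3 × 52 = 156.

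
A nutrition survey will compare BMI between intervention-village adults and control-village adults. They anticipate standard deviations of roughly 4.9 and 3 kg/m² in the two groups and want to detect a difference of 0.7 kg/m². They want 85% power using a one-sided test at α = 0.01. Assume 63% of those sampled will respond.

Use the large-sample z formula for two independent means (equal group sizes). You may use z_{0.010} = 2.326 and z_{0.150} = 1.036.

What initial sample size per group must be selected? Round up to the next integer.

n = 1209 per group

n = (z_α + z_β)² · (σ₁² + σ₂²) / δ²
  = (2.326 + 1.036)² · (4.9² + 3² = 33.01) / 0.7²
  = 11.3030 · 33.01 / 0.49
  = 761.46
Adjust for 63% response: 761.46 / 0.63 = 1208.66.
Round up → n = 1209 per group.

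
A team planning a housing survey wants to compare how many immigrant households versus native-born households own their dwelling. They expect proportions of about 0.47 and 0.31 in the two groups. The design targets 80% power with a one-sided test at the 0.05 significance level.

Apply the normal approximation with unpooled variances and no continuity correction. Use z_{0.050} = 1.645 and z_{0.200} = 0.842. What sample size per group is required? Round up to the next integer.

n = (z_α + z_β)² · [p₁(1−p₁) + p₂(1−p₂)] / (p₁ − p₂)²
  = (1.645 + 0.842)² · (0.47·0.53 + 0.31·0.69) / (0.16)²
  = (2.487)² · (0.2491 + 0.2139) / 0.0256
  = 6.1852 · 0.4630 / 0.0256
  = 111.86
Round up → n = 112 per group.

n = 112 per group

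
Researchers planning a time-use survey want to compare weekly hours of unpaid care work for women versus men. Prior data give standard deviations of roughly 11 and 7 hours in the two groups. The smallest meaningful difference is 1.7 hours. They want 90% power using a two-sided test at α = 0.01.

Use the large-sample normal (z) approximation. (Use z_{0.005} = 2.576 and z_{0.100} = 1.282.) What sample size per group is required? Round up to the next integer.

n = 876 per group

n = (z_{α/2} + z_β)² · (σ₁² + σ₂²) / δ²
  = (2.576 + 1.282)² · (11² + 7² = 170) / 1.7²
  = 14.8842 · 170 / 2.89
  = 875.54
Round up → n = 876 per group.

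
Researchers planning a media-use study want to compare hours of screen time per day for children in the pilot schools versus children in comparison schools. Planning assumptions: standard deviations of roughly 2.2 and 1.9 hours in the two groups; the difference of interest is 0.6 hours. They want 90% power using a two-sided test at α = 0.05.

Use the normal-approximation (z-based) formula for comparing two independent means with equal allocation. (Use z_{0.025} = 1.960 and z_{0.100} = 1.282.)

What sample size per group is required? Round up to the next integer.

n = (z_{α/2} + z_β)² · (σ₁² + σ₂²) / δ²
  = (1.960 + 1.282)² · (2.2² + 1.9² = 8.45) / 0.6²
  = 10.5106 · 8.45 / 0.36
  = 246.71
Round up → n = 247 per group.

n = 247 per group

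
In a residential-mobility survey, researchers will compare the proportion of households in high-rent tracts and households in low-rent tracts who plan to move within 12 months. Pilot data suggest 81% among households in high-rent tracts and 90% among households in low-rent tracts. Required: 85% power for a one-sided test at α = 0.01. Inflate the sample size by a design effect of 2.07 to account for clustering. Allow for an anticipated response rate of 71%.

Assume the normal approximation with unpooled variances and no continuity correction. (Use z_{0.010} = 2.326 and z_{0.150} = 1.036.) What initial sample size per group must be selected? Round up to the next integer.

n = 993 per group

n = (z_α + z_β)² · [p₁(1−p₁) + p₂(1−p₂)] / (p₁ − p₂)²
  = (2.326 + 1.036)² · (0.81·0.19 + 0.90·0.10) / (-0.09)²
  = (3.362)² · (0.1539 + 0.0900) / 0.0081
  = 11.3030 · 0.2439 / 0.0081
  = 340.35
Design effect: 2.07 × 340.35 = 704.52.
Adjust for 71% response: 704.52 / 0.71 = 992.28.
Round up → n = 993 per group.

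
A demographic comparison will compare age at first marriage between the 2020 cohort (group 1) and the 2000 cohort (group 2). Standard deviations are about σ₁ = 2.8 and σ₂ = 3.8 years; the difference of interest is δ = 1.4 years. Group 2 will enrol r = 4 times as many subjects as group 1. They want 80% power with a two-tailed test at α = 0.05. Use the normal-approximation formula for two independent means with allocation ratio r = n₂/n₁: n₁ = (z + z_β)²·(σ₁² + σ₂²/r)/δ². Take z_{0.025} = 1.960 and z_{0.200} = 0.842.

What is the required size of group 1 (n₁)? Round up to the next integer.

n₁ = 46

n₁ = (z_{α/2} + z_β)² · (σ₁² + σ₂²/r) / δ²
   = (1.960 + 0.842)² · (2.8² + 3.8²/4) / 1.4²
   = 7.8512 · (7.84 + 3.61) / 1.96
   = 7.8512 · 11.45 / 1.96
   = 45.87
Round up → n₁ = 46; n₂ = r·n₁ = 4 × 46 = 184.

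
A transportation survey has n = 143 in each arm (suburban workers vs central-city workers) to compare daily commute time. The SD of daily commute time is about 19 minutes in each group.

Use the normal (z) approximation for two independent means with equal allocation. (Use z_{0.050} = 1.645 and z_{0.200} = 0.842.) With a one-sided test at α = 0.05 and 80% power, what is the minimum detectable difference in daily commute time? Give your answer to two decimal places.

Minimum detectable difference ≈ 5.59 minutes

δ = (z_α + z_β) · √((σ₁²+σ₂²)/n)
  = (1.645 + 0.842) · √(722/143)
  = 2.487 · √5.049
  = 2.487 · 2.2470
  = 5.5883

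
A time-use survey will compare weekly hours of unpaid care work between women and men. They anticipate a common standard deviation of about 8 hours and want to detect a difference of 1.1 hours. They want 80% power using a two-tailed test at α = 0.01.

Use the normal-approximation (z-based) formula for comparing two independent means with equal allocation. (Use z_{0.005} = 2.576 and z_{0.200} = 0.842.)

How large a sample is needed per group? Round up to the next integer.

n = 1236 per group

n = (z_{α/2} + z_β)² · (σ₁² + σ₂²) / δ²
  = (2.576 + 0.842)² · (2·8² = 128) / 1.1²
  = 11.6827 · 128 / 1.21
  = 1235.86
Round up → n = 1236 per group.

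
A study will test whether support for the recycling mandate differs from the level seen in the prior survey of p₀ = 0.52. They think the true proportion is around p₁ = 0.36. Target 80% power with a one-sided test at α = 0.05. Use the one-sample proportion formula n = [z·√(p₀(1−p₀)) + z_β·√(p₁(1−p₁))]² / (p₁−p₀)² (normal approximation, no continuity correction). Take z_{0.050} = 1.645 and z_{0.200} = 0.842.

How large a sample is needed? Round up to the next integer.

n = [z_α·√(p₀q₀) + z_β·√(p₁q₁)]² / (p₁ − p₀)²
  = [1.645·√(0.52·0.48) + 0.842·√(0.36·0.64)]² / (-0.16)²
  = [1.645·0.4996 + 0.842·0.4800]² / 0.0256
  = [1.2260]² / 0.0256
  = 58.71
Round up → n = 59.

n = 59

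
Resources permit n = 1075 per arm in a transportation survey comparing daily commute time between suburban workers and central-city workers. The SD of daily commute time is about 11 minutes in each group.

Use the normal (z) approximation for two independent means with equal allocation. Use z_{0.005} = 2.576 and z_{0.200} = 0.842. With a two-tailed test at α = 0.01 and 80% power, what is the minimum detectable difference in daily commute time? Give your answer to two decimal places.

Minimum detectable difference ≈ 1.62 minutes

δ = (z_{α/2} + z_β) · √((σ₁²+σ₂²)/n)
  = (2.576 + 0.842) · √(242/1075)
  = 3.418 · √0.22512
  = 3.418 · 0.4745
  = 1.6217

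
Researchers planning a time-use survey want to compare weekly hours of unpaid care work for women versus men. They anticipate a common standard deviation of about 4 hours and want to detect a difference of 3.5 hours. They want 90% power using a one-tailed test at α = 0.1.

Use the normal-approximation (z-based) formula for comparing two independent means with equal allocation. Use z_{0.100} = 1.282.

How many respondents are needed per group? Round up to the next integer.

n = 18 per group

n = (z_α + z_β)² · (σ₁² + σ₂²) / δ²
  = (1.282 + 1.282)² · (2·4² = 32) / 3.5²
  = 6.5741 · 32 / 12.25
  = 17.17
Round up → n = 18 per group.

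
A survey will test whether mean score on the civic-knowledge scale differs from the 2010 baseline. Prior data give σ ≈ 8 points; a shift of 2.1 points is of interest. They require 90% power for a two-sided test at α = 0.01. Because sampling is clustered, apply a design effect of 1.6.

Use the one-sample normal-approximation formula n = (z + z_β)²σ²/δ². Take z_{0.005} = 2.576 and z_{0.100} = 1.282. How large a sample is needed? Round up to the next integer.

n = (z_{α/2} + z_β)² · σ² / δ²
  = (2.576 + 1.282)² · 8² / 2.1²
  = 14.8842 · 64 / 4.41
  = 216.01
Design effect: 1.6 × 216.01 = 345.61.
Round up → n = 346.

n = 346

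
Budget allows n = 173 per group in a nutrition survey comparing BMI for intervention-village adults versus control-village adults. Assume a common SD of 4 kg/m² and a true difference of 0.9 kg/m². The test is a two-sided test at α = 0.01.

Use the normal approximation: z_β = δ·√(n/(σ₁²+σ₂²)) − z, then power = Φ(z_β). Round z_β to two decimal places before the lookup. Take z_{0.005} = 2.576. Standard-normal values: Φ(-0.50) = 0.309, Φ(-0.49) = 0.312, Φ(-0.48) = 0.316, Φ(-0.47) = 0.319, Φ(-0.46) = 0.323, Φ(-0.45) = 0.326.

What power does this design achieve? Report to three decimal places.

Power ≈ 0.316

z_β = δ·√(n/(σ₁²+σ₂²)) − z_{α/2}
    = 0.9 · √(173/32) − 2.576
    = 0.9 · 2.32513 − 2.576
    = 2.0926 − 2.576 = -0.4834 → -0.48
Power = Φ(-0.48) = 0.316.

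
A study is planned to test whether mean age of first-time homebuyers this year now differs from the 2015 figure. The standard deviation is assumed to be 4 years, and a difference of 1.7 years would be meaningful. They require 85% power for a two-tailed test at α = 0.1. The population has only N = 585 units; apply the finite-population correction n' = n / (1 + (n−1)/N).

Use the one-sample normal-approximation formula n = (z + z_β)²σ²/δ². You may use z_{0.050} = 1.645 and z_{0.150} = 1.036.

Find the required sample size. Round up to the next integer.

n = (z_{α/2} + z_β)² · σ² / δ²
  = (1.645 + 1.036)² · 4² / 1.7²
  = 7.1878 · 16 / 2.89
  = 39.79
Finite-population correction (N = 585): 39.79 / (1 + (39.79 − 1)/585) = 37.32.
Round up → n = 38.

n = 38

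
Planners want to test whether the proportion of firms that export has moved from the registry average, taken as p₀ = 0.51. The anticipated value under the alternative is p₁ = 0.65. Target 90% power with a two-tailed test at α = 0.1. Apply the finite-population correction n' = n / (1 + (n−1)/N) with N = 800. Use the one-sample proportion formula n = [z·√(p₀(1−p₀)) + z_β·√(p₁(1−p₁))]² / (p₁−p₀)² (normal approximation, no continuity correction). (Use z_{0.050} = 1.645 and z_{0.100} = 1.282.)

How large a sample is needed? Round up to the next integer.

n = 93

n = [z_{α/2}·√(p₀q₀) + z_β·√(p₁q₁)]² / (p₁ − p₀)²
  = [1.645·√(0.51·0.49) + 1.282·√(0.65·0.35)]² / (0.14)²
  = [1.645·0.4999 + 1.282·0.4770]² / 0.0196
  = [1.4338]² / 0.0196
  = 104.89
Finite-population correction (N = 800): 104.89 / (1 + (104.89 − 1)/800) = 92.83.
Round up → n = 93.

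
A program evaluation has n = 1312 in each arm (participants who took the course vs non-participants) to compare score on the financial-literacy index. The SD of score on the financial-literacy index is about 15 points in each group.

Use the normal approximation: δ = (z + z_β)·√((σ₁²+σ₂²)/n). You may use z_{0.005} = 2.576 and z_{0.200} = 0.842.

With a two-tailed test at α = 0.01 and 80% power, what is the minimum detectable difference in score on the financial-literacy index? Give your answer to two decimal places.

δ = (z_{α/2} + z_β) · √((σ₁²+σ₂²)/n)
  = (2.576 + 0.842) · √(450/1312)
  = 3.418 · √0.34299
  = 3.418 · 0.5857
  = 2.0018

Minimum detectable difference ≈ 2.00 points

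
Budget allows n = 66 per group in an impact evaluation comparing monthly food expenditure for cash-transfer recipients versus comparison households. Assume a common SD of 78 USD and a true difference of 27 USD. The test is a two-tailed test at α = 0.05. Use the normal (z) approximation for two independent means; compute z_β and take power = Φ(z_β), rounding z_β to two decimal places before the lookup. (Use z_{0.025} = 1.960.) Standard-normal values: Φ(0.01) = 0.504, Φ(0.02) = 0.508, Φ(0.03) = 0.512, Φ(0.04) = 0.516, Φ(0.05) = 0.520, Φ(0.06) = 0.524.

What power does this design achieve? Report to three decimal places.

Power ≈ 0.512

z_β = δ·√(n/(σ₁²+σ₂²)) − z_{α/2}
    = 27 · √(66/12168) − 1.960
    = 27 · 0.07365 − 1.960
    = 1.9885 − 1.960 = 0.0285 → 0.03
Power = Φ(0.03) = 0.512.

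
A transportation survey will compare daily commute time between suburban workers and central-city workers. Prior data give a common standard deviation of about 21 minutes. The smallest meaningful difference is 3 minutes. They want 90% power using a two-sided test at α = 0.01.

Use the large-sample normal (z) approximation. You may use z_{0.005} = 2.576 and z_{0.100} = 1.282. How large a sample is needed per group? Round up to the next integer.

n = 1459 per group

n = (z_{α/2} + z_β)² · (σ₁² + σ₂²) / δ²
  = (2.576 + 1.282)² · (2·21² = 882) / 3²
  = 14.8842 · 882 / 9
  = 1458.65
Round up → n = 1459 per group.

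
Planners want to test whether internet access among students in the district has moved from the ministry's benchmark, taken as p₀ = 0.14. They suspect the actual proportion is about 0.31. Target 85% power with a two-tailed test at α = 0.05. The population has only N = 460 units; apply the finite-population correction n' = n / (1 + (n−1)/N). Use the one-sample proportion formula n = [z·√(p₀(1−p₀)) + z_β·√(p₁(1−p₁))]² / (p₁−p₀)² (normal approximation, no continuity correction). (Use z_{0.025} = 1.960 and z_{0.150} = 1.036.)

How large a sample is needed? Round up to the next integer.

n = 43

n = [z_{α/2}·√(p₀q₀) + z_β·√(p₁q₁)]² / (p₁ − p₀)²
  = [1.960·√(0.14·0.86) + 1.036·√(0.31·0.69)]² / (0.17)²
  = [1.960·0.3470 + 1.036·0.4625]² / 0.0289
  = [1.1592]² / 0.0289
  = 46.50
Finite-population correction (N = 460): 46.50 / (1 + (46.50 − 1)/460) = 42.31.
Round up → n = 43.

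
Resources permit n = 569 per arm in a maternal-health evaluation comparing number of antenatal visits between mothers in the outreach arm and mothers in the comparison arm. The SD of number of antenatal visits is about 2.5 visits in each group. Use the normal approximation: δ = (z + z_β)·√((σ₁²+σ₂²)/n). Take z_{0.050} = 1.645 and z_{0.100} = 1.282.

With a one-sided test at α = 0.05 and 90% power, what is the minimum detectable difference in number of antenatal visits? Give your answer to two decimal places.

Minimum detectable difference ≈ 0.43 visits

δ = (z_α + z_β) · √((σ₁²+σ₂²)/n)
  = (1.645 + 1.282) · √(12.5/569)
  = 2.927 · √0.02197
  = 2.927 · 0.1482
  = 0.4338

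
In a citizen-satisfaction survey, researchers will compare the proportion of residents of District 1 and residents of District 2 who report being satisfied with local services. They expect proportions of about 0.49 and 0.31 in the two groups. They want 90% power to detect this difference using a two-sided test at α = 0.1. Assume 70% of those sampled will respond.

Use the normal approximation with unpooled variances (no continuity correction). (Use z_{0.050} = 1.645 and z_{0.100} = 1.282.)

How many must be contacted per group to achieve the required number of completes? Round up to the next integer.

n = (z_{α/2} + z_β)² · [p₁(1−p₁) + p₂(1−p₂)] / (p₁ − p₂)²
  = (1.645 + 1.282)² · (0.49·0.51 + 0.31·0.69) / (0.18)²
  = (2.927)² · (0.2499 + 0.2139) / 0.0324
  = 8.5673 · 0.4638 / 0.0324
  = 122.64
Adjust for 70% response: 122.64 / 0.70 = 175.20.
Round up → n = 176 per group.

n = 176 per group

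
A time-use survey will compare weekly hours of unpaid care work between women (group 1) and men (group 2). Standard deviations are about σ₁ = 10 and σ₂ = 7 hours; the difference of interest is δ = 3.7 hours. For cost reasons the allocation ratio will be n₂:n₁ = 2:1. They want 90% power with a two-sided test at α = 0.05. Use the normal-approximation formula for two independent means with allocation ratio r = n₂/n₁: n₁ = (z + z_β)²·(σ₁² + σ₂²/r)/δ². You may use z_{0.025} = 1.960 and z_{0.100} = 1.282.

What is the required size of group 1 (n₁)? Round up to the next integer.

n₁ = 96

n₁ = (z_{α/2} + z_β)² · (σ₁² + σ₂²/r) / δ²
   = (1.960 + 1.282)² · (10² + 7²/2) / 3.7²
   = 10.5106 · (100 + 24.5) / 13.69
   = 10.5106 · 124.5 / 13.69
   = 95.59
Round up → n₁ = 96; n₂ = r·n₁ = 2 × 96 = 192.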